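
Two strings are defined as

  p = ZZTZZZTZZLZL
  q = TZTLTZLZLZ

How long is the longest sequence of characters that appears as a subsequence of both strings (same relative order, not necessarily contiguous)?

7

One common subsequence of length 7: Z (p #2, q #2), then T (p #3, q #3), then T (p #7, q #5), then Z (p #8, q #6), then Z (p #9, q #8), then L (p #10, q #9), then Z (p #11, q #10), and the DP table's final entry dp[12][10] is also 7, so no common subsequence is longer.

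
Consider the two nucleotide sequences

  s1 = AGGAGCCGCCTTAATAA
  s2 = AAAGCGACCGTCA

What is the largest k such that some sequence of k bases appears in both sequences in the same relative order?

9

Match A (s1 #1, s2 #3), then G (s1 #2, s2 #4), then G (s1 #3, s2 #6), then A (s1 #4, s2 #7), then C (s1 #6, s2 #8), then C (s1 #7, s2 #9), then G (s1 #8, s2 #10), then C (s1 #10, s2 #12), then A (s1 #17, s2 #13) — 9 bases in the same relative order in both, and the DP table's final entry dp[17][13] is also 9, so no common subsequence is longer.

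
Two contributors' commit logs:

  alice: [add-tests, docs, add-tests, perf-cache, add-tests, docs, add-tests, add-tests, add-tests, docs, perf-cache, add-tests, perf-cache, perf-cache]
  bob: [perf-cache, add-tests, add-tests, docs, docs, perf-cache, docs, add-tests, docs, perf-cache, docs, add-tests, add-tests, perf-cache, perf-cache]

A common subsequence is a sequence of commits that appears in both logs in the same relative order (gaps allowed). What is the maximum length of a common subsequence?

10

One common subsequence of length 10: add-tests at alice[1]=bob[3] → docs at alice[2]=bob[5] → perf-cache at alice[4]=bob[6] → docs at alice[6]=bob[7] → add-tests at alice[9]=bob[8] → docs at alice[10]=bob[9] → perf-cache at alice[11]=bob[10] → add-tests at alice[12]=bob[13] → perf-cache at alice[13]=bob[14] → perf-cache at alice[14]=bob[15]. dp[14][15] = 10 confirms this is the maximum.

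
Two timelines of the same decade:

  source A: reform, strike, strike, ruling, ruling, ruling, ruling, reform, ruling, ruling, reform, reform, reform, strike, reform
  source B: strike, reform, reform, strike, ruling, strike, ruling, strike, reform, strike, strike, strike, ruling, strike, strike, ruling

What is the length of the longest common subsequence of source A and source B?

Pick reform at source A[1]=source B[3], then strike at source A[2]=source B[4], then strike at source A[3]=source B[6], then ruling at source A[4]=source B[7], then reform at source A[8]=source B[9], then ruling at source A[9]=source B[13], then ruling at source A[10]=source B[16]; all 7 events appear in both, in order. dp[15][16] = 7 confirms this is the maximum.

7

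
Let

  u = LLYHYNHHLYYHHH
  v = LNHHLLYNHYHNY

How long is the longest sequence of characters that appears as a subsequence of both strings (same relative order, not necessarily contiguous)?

Taking L (u #2, v #1), then N (u #6, v #2), then H (u #7, v #3), then H (u #8, v #4), then L (u #9, v #6), then Y (u #10, v #7), then Y (u #11, v #10), then H (u #12, v #11) gives a common subsequence of length 8, and the DP table's final entry dp[14][13] is also 8, so no common subsequence is longer.

8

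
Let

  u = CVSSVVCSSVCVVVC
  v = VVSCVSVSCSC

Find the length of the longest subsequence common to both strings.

7

Match C (u #1, v #4), then V (u #2, v #5), then S (u #3, v #6), then S (u #4, v #8), then C (u #7, v #9), then S (u #9, v #10), then C (u #15, v #11) — 7 characters in the same relative order in both. The LCS DP gives dp[15][11] = 7, so this is optimal.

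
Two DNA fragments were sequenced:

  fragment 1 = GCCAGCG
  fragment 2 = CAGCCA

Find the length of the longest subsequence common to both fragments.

4

Let dp[i][j] be the LCS length of the first i bases of fragment 1 and the first j bases of fragment 2. dp[i][j] = dp[i-1][j-1]+1 when the i-th and j-th bases match, else max(dp[i-1][j], dp[i][j-1]).
    ·  C  A  G  C  C  A
 ·  0  0  0  0  0  0  0
 G  0  0  0  1  1  1  1
 C  0  1  1  1  2  2  2
 C  0  1  1  1  2  3  3
 A  0  1  2  2  2  3  4
 G  0  1  2  3  3  3  4
 C  0  1  2  3  4  4  4
 G  0  1  2  3  4  4  4
dp[7][6] = 4. One LCS (by backtracking along matches): GCCA.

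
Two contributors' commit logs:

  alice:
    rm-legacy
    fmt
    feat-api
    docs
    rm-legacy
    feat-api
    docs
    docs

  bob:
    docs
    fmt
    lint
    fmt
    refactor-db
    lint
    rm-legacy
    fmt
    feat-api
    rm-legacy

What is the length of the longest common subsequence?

Match rm-legacy (alice #1, bob #7); then fmt (alice #2, bob #8); then feat-api (alice #3, bob #9); then rm-legacy (alice #5, bob #10) — 4 commits in the same relative order in both. dp[8][10] = 4 confirms this is the maximum.

4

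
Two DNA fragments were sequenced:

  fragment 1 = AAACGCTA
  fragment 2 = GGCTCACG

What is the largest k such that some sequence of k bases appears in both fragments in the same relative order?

4

Let dp[i][j] be the LCS length of the first i bases of fragment 1 and the first j bases of fragment 2. dp[i][j] = dp[i-1][j-1]+1 when the i-th and j-th bases match, else max(dp[i-1][j], dp[i][j-1]).
    ·  G  G  C  T  C  A  C  G
 ·  0  0  0  0  0  0  0  0  0
 A  0  0  0  0  0  0  1  1  1
 A  0  0  0  0  0  0  1  1  1
 A  0  0  0  0  0  0  1  1  1
 C  0  0  0  1  1  1  1  2  2
 G  0  1  1  1  1  1  1  2  3
 C  0  1  1  2  2  2  2  2  3
 T  0  1  1  2  3  3  3  3  3
 A  0  1  1  2  3  3  4  4  4
dp[8][8] = 4. One LCS (by backtracking along matches): GCTA.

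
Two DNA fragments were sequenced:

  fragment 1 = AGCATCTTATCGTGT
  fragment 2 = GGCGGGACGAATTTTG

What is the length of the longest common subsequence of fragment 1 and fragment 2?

One common subsequence of length 9: G (fragment 1 #2, fragment 2 #2), C (fragment 1 #3, fragment 2 #3), A (fragment 1 #4, fragment 2 #7), C (fragment 1 #6, fragment 2 #8), T (fragment 1 #7, fragment 2 #12), T (fragment 1 #8, fragment 2 #13), T (fragment 1 #10, fragment 2 #14), T (fragment 1 #13, fragment 2 #15), G (fragment 1 #14, fragment 2 #16). dp[15][16] = 9 confirms this is the maximum.

9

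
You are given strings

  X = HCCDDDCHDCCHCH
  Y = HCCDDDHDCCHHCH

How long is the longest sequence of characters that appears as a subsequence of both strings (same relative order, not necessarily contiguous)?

13

Match H at X[1]=Y[1]; then C at X[2]=Y[2]; then C at X[3]=Y[3]; then D at X[4]=Y[4]; then D at X[5]=Y[5]; then D at X[6]=Y[6]; then H at X[8]=Y[7]; then D at X[9]=Y[8]; then C at X[10]=Y[9]; then C at X[11]=Y[10]; then H at X[12]=Y[12]; then C at X[13]=Y[13]; then H at X[14]=Y[14] — 13 characters in the same relative order in both. The LCS DP gives dp[14][14] = 13, so this is optimal.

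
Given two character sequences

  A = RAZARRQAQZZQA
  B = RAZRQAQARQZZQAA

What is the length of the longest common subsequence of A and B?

Taking R at A[1]=B[1], A at A[2]=B[2], Z at A[3]=B[3], A at A[4]=B[6], Q at A[7]=B[7], A at A[8]=B[8], Q at A[9]=B[10], Z at A[10]=B[11], Z at A[11]=B[12], Q at A[12]=B[13], A at A[13]=B[15] gives a common subsequence of length 11. Since dp[13][15] = 11, nothing longer is possible.

11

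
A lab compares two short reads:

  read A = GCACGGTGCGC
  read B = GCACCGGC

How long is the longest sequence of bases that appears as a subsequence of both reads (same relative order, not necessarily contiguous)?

Let dp[i][j] be the LCS length of the first i bases of read A and the first j bases of read B. dp[i][j] = dp[i-1][j-1]+1 when the i-th and j-th bases match, else max(dp[i-1][j], dp[i][j-1]).
    ·  G  C  A  C  C  G  G  C
 ·  0  0  0  0  0  0  0  0  0
 G  0  1  1  1  1  1  1  1  1
 C  0  1  2  2  2  2  2  2  2
 A  0  1  2  3  3  3  3  3  3
 C  0  1  2  3  4  4  4  4  4
 G  0  1  2  3  4  4  5  5  5
 G  0  1  2  3  4  4  5  6  6
 T  0  1  2  3  4  4  5  6  6
 G  0  1  2  3  4  4  5  6  6
 C  0  1  2  3  4  5  5  6  7
 G  0  1  2  3  4  5  6  6  7
 C  0  1  2  3  4  5  6  6  7
dp[11][8] = 7. One LCS (by backtracking along matches): GCACGGC.

7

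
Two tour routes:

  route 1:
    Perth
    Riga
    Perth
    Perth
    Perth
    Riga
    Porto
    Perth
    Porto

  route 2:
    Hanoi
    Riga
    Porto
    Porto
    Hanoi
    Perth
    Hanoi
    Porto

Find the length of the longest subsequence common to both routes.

4

One common subsequence of length 4: Riga at route 1[2]=route 2[2]; then Porto at route 1[7]=route 2[4]; then Perth at route 1[8]=route 2[6]; then Porto at route 1[9]=route 2[8]. Since dp[9][8] = 4, nothing longer is possible.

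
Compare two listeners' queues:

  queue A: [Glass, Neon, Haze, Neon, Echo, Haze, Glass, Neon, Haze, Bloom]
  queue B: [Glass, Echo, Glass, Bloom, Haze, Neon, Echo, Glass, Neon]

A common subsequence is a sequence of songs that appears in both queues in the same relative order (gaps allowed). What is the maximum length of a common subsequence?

One common subsequence of length 6: Glass [1,3] → Haze [3,5] → Neon [4,6] → Echo [5,7] → Glass [7,8] → Neon [8,9]. The LCS DP gives dp[10][9] = 6, so this is optimal.

6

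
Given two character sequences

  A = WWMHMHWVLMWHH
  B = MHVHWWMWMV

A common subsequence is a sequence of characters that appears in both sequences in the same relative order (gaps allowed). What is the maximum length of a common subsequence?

6

One common subsequence of length 6: M [3,1] → H [4,2] → H [6,4] → W [7,6] → M [10,7] → W [11,8], and the DP table's final entry dp[13][10] is also 6, so no common subsequence is longer.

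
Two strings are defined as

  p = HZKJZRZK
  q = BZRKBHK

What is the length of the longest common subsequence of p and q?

Pick Z at p[2]=q[2]; then K at p[3]=q[4]; then K at p[8]=q[7]; all 3 characters appear in both, in order. dp[8][7] = 3 confirms this is the maximum.

3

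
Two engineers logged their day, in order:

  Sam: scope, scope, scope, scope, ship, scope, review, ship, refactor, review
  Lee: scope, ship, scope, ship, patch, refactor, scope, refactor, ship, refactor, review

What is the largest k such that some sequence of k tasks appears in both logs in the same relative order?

Pick scope at Sam[1]=Lee[1], scope at Sam[4]=Lee[3], ship at Sam[5]=Lee[4], scope at Sam[6]=Lee[7], ship at Sam[8]=Lee[9], refactor at Sam[9]=Lee[10], review at Sam[10]=Lee[11]; all 7 tasks appear in both, in order. Since dp[10][11] = 7, nothing longer is possible.

7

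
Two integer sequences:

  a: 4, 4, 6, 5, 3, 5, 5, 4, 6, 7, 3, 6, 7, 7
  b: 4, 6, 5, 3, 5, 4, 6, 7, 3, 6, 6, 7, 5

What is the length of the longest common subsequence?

Taking 4 at a[2]=b[1]; then 6 at a[3]=b[2]; then 5 at a[4]=b[3]; then 3 at a[5]=b[4]; then 5 at a[7]=b[5]; then 4 at a[8]=b[6]; then 6 at a[9]=b[7]; then 7 at a[10]=b[8]; then 3 at a[11]=b[9]; then 6 at a[12]=b[11]; then 7 at a[13]=b[12] gives a common subsequence of length 11. The LCS DP gives dp[14][13] = 11, so this is optimal.

11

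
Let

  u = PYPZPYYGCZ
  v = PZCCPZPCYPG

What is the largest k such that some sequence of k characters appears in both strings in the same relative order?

One common subsequence of length 6: P at u[1]=v[1], P at u[3]=v[5], Z at u[4]=v[6], P at u[5]=v[7], Y at u[6]=v[9], G at u[8]=v[11]. dp[10][11] = 6 confirms this is the maximum.

6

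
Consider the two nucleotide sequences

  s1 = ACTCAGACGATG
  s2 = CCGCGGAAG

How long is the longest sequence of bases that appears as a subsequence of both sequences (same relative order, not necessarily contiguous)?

One common subsequence of length 7: C [2,1]; then C [4,2]; then G [6,3]; then C [8,4]; then G [9,6]; then A [10,8]; then G [12,9]. Since dp[12][9] = 7, nothing longer is possible.

7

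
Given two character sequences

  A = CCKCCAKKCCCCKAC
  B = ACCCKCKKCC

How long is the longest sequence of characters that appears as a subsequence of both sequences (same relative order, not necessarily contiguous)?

8

Pick C [1,3], then C [2,4], then K [3,5], then C [5,6], then K [7,7], then K [8,8], then C [12,9], then C [15,10]; all 8 characters appear in both, in order. Since dp[15][10] = 8, nothing longer is possible.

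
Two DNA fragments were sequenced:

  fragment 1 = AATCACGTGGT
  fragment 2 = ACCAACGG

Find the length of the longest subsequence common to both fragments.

6

Match A [1,1], then A [2,4], then A [5,5], then C [6,6], then G [9,7], then G [10,8] — 6 bases in the same relative order in both. The LCS DP gives dp[11][8] = 6, so this is optimal.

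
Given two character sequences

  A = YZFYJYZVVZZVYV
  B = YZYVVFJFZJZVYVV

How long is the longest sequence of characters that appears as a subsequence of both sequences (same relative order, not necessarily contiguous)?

Match Y (A #1, B #1); then Z (A #2, B #2); then Y (A #6, B #3); then V (A #8, B #4); then V (A #9, B #5); then Z (A #10, B #9); then Z (A #11, B #11); then V (A #12, B #12); then Y (A #13, B #13); then V (A #14, B #15) — 10 characters in the same relative order in both. dp[14][15] = 10 confirms this is the maximum.

10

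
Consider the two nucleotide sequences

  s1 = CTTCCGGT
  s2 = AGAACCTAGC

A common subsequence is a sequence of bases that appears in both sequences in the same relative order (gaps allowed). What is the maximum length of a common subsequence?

3

Let dp[i][j] be the LCS length of the first i bases of s1 and the first j bases of s2. dp[i][j] = dp[i-1][j-1]+1 when the i-th and j-th bases match, else max(dp[i-1][j], dp[i][j-1]).
    ·  A  G  A  A  C  C  T  A  G  C
 ·  0  0  0  0  0  0  0  0  0  0  0
 C  0  0  0  0  0  1  1  1  1  1  1
 T  0  0  0  0  0  1  1  2  2  2  2
 T  0  0  0  0  0  1  1  2  2  2  2
 C  0  0  0  0  0  1  2  2  2  2  3
 C  0  0  0  0  0  1  2  2  2  2  3
 G  0  0  1  1  1  1  2  2  2  3  3
 G  0  0  1  1  1  1  2  2  2  3  3
 T  0  0  1  1  1  1  2  3  3  3  3
dp[8][10] = 3. One LCS (by backtracking along matches): CTC.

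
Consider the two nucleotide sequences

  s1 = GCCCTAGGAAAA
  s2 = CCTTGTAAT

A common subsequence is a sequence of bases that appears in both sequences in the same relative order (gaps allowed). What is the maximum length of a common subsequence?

Taking C at s1[2]=s2[1] → C at s1[3]=s2[2] → T at s1[5]=s2[4] → G at s1[7]=s2[5] → A at s1[9]=s2[7] → A at s1[10]=s2[8] gives a common subsequence of length 6. The LCS DP gives dp[12][9] = 6, so this is optimal.

6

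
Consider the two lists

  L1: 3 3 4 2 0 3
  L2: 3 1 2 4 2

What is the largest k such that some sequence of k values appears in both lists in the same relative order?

Let dp[i][j] be the LCS length of the first i values of L1 and the first j values of L2. dp[i][j] = dp[i-1][j-1]+1 when the i-th and j-th values match, else max(dp[i-1][j], dp[i][j-1]).
    ·  3  1  2  4  2
 ·  0  0  0  0  0  0
 3  0  1  1  1  1  1
 3  0  1  1  1  1  1
 4  0  1  1  1  2  2
 2  0  1  1  2  2  3
 0  0  1  1  2  2  3
 3  0  1  1  2  2  3
dp[6][5] = 3. One LCS (by backtracking along matches): 3, 4, 2.

3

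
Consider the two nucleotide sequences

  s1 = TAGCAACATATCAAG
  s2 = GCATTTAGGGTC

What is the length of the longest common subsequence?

7

Match G [3,1] → C [4,2] → A [5,3] → T [9,6] → A [10,7] → T [11,11] → C [12,12] — 7 bases in the same relative order in both. Since dp[15][12] = 7, nothing longer is possible.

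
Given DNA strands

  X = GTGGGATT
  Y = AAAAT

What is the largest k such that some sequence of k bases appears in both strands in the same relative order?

2

Match A (X #6, Y #4) → T (X #8, Y #5) — 2 bases in the same relative order in both. The LCS DP gives dp[8][5] = 2, so this is optimal.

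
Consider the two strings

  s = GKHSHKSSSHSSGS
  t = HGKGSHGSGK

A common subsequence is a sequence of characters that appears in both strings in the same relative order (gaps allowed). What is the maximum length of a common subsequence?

6

Match G (s #1, t #2), K (s #2, t #3), S (s #4, t #5), H (s #5, t #6), S (s #12, t #8), G (s #13, t #9) — 6 characters in the same relative order in both. The LCS DP gives dp[14][10] = 6, so this is optimal.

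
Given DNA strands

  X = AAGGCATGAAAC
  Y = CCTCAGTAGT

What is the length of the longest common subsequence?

4

Let dp[i][j] be the LCS length of the first i bases of X and the first j bases of Y. dp[i][j] = dp[i-1][j-1]+1 when the i-th and j-th bases match, else max(dp[i-1][j], dp[i][j-1]).
    ·  C  C  T  C  A  G  T  A  G  T
 ·  0  0  0  0  0  0  0  0  0  0  0
 A  0  0  0  0  0  1  1  1  1  1  1
 A  0  0  0  0  0  1  1  1  2  2  2
 G  0  0  0  0  0  1  2  2  2  3  3
 G  0  0  0  0  0  1  2  2  2  3  3
 C  0  1  1  1  1  1  2  2  2  3  3
 A  0  1  1  1  1  2  2  2  3  3  3
 T  0  1  1  2  2  2  2  3  3  3  4
 G  0  1  1  2  2  2  3  3  3  4  4
 A  0  1  1  2  2  3  3  3  4  4  4
 A  0  1  1  2  2  3  3  3  4  4  4
 A  0  1  1  2  2  3  3  3  4  4  4
 C  0  1  2  2  3  3  3  3  4  4  4
dp[12][10] = 4. One LCS (by backtracking along matches): AAGT.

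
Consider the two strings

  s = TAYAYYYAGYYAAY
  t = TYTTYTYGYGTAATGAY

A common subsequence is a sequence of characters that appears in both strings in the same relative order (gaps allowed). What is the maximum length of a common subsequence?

9

Pick T at s[1]=t[1] → Y at s[3]=t[2] → Y at s[5]=t[5] → Y at s[6]=t[7] → Y at s[7]=t[9] → A at s[8]=t[13] → G at s[9]=t[15] → A at s[13]=t[16] → Y at s[14]=t[17]; all 9 characters appear in both, in order. Since dp[14][17] = 9, nothing longer is possible.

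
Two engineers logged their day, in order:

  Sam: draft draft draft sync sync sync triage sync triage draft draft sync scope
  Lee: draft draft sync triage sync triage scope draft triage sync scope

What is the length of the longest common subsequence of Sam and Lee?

9

Taking draft [2,1], then draft [3,2], then sync [6,3], then triage [7,4], then sync [8,5], then triage [9,6], then draft [10,8], then sync [12,10], then scope [13,11] gives a common subsequence of length 9. The LCS DP gives dp[13][11] = 9, so this is optimal.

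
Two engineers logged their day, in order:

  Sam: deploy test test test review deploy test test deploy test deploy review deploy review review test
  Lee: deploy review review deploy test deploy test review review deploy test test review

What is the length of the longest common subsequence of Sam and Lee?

9

One common subsequence of length 9: deploy at Sam[1]=Lee[1] → review at Sam[5]=Lee[3] → deploy at Sam[6]=Lee[4] → test at Sam[8]=Lee[5] → deploy at Sam[9]=Lee[6] → test at Sam[10]=Lee[7] → review at Sam[12]=Lee[9] → deploy at Sam[13]=Lee[10] → review at Sam[15]=Lee[13], and the DP table's final entry dp[16][13] is also 9, so no common subsequence is longer.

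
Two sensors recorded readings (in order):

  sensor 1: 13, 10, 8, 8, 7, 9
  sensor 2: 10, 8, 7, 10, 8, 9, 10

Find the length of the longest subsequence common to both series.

Let dp[i][j] be the LCS length of the first i values of sensor 1 and the first j values of sensor 2. dp[i][j] = dp[i-1][j-1]+1 when the i-th and j-th values match, else max(dp[i-1][j], dp[i][j-1]).
    · 10  8  7 10  8  9 10
 ·  0  0  0  0  0  0  0  0
13  0  0  0  0  0  0  0  0
10  0  1  1  1  1  1  1  1
 8  0  1  2  2  2  2  2  2
 8  0  1  2  2  2  3  3  3
 7  0  1  2  3  3  3  3  3
 9  0  1  2  3  3  3  4  4
dp[6][7] = 4. One LCS (by backtracking along matches): 10, 8, 8, 9.

4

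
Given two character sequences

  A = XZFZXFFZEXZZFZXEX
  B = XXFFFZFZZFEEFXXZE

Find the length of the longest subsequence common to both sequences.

Taking X (A #1, B #2); then F (A #3, B #3); then F (A #6, B #4); then F (A #7, B #5); then Z (A #8, B #6); then Z (A #11, B #8); then Z (A #12, B #9); then F (A #13, B #13); then Z (A #14, B #16); then E (A #16, B #17) gives a common subsequence of length 10, and the DP table's final entry dp[17][17] is also 10, so no common subsequence is longer.

10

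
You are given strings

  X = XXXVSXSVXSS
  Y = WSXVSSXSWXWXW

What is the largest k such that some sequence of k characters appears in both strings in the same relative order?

6

Let dp[i][j] be the LCS length of the first i characters of X and the first j characters of Y. dp[i][j] = dp[i-1][j-1]+1 when the i-th and j-th characters match, else max(dp[i-1][j], dp[i][j-1]).
    ·  W  S  X  V  S  S  X  S  W  X  W  X  W
 ·  0  0  0  0  0  0  0  0  0  0  0  0  0  0
 X  0  0  0  1  1  1  1  1  1  1  1  1  1  1
 X  0  0  0  1  1  1  1  2  2  2  2  2  2  2
 X  0  0  0  1  1  1  1  2  2  2  3  3  3  3
 V  0  0  0  1  2  2  2  2  2  2  3  3  3  3
 S  0  0  1  1  2  3  3  3  3  3  3  3  3  3
 X  0  0  1  2  2  3  3  4  4  4  4  4  4  4
 S  0  0  1  2  2  3  4  4  5  5  5  5  5  5
 V  0  0  1  2  3  3  4  4  5  5  5  5  5  5
 X  0  0  1  2  3  3  4  5  5  5  6  6  6  6
 S  0  0  1  2  3  4  4  5  6  6  6  6  6  6
 S  0  0  1  2  3  4  5  5  6  6  6  6  6  6
dp[11][13] = 6. One LCS (by backtracking along matches): XVSXSX.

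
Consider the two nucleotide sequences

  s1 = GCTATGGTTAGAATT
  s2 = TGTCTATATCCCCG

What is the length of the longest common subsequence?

7

Pick G [1,2] → C [2,4] → T [3,5] → A [4,6] → T [5,7] → T [8,9] → G [11,14]; all 7 bases appear in both, in order. Since dp[15][14] = 7, nothing longer is possible.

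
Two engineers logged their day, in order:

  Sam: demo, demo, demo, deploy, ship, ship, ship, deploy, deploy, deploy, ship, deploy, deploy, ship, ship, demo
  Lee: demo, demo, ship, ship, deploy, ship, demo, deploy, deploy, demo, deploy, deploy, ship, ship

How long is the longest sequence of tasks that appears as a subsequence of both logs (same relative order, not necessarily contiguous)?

Match demo at Sam[2]=Lee[1], demo at Sam[3]=Lee[2], ship at Sam[5]=Lee[3], ship at Sam[6]=Lee[4], ship at Sam[7]=Lee[6], deploy at Sam[8]=Lee[8], deploy at Sam[9]=Lee[9], deploy at Sam[12]=Lee[11], deploy at Sam[13]=Lee[12], ship at Sam[14]=Lee[13], ship at Sam[15]=Lee[14] — 11 tasks in the same relative order in both. The LCS DP gives dp[16][14] = 11, so this is optimal.

11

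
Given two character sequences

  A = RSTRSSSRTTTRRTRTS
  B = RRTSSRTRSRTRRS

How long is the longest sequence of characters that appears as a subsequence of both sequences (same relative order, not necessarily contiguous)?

Match R at A[1]=B[2] → T at A[3]=B[3] → S at A[6]=B[4] → S at A[7]=B[5] → R at A[8]=B[6] → T at A[11]=B[7] → R at A[12]=B[8] → R at A[13]=B[10] → T at A[14]=B[11] → R at A[15]=B[13] → S at A[17]=B[14] — 11 characters in the same relative order in both. dp[17][14] = 11 confirms this is the maximum.

11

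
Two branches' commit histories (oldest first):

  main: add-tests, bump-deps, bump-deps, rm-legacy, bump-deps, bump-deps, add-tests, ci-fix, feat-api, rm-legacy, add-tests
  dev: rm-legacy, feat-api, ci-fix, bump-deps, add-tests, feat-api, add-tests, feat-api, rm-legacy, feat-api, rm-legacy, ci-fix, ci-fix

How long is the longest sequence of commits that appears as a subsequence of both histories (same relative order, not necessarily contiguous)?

5

Taking rm-legacy [4,1] → bump-deps [5,4] → add-tests [7,7] → feat-api [9,10] → rm-legacy [10,11] gives a common subsequence of length 5, and the DP table's final entry dp[11][13] is also 5, so no common subsequence is longer.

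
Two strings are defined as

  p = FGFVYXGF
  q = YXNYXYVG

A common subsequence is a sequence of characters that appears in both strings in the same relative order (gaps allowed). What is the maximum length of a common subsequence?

Taking Y (p #5, q #4) → X (p #6, q #5) → G (p #7, q #8) gives a common subsequence of length 3, and the DP table's final entry dp[8][8] is also 3, so no common subsequence is longer.

3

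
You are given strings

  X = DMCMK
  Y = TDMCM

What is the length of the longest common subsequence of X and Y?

Match D at X[1]=Y[2], then M at X[2]=Y[3], then C at X[3]=Y[4], then M at X[4]=Y[5] — 4 characters in the same relative order in both. dp[5][5] = 4 confirms this is the maximum.

4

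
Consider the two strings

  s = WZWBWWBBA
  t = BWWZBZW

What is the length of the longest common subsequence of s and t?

One common subsequence of length 4: W (s #1, t #3); then Z (s #2, t #4); then B (s #4, t #5); then W (s #6, t #7), and the DP table's final entry dp[9][7] is also 4, so no common subsequence is longer.

4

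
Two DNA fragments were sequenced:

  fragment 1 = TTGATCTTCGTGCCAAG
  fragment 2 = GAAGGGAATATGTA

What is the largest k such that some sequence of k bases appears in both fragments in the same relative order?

Taking G at fragment 1[3]=fragment 2[6] → A at fragment 1[4]=fragment 2[8] → T at fragment 1[5]=fragment 2[9] → T at fragment 1[8]=fragment 2[11] → G at fragment 1[10]=fragment 2[12] → T at fragment 1[11]=fragment 2[13] → A at fragment 1[16]=fragment 2[14] gives a common subsequence of length 7. dp[17][14] = 7 confirms this is the maximum.

7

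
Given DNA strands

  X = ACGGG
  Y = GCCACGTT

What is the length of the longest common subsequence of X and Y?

3

Let dp[i][j] be the LCS length of the first i bases of X and the first j bases of Y. dp[i][j] = dp[i-1][j-1]+1 when the i-th and j-th bases match, else max(dp[i-1][j], dp[i][j-1]).
    ·  G  C  C  A  C  G  T  T
 ·  0  0  0  0  0  0  0  0  0
 A  0  0  0  0  1  1  1  1  1
 C  0  0  1  1  1  2  2  2  2
 G  0  1  1  1  1  2  3  3  3
 G  0  1  1  1  1  2  3  3  3
 G  0  1  1  1  1  2  3  3  3
dp[5][8] = 3. One LCS (by backtracking along matches): ACG.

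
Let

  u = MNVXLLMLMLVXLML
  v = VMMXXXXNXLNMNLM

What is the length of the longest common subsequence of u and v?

One common subsequence of length 7: M (u #1, v #3), N (u #2, v #8), X (u #4, v #9), L (u #5, v #10), M (u #7, v #12), L (u #13, v #14), M (u #14, v #15). Since dp[15][15] = 7, nothing longer is possible.

7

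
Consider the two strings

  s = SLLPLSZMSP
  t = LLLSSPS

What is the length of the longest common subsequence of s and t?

6

One common subsequence of length 6: L (s #2, t #1); then L (s #3, t #2); then L (s #5, t #3); then S (s #6, t #4); then S (s #9, t #5); then P (s #10, t #6). Since dp[10][7] = 6, nothing longer is possible.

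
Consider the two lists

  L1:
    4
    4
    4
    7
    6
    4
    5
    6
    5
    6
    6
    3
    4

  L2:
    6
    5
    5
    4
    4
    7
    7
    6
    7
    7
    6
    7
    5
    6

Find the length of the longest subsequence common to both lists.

7

Taking 4 [1,4], 4 [2,5], 7 [4,7], 6 [5,8], 6 [8,11], 5 [9,13], 6 [11,14] gives a common subsequence of length 7. The LCS DP gives dp[13][14] = 7, so this is optimal.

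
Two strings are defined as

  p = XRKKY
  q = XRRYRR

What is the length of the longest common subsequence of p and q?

Let dp[i][j] be the LCS length of the first i characters of p and the first j characters of q. dp[i][j] = dp[i-1][j-1]+1 when the i-th and j-th characters match, else max(dp[i-1][j], dp[i][j-1]).
    ·  X  R  R  Y  R  R
 ·  0  0  0  0  0  0  0
 X  0  1  1  1  1  1  1
 R  0  1  2  2  2  2  2
 K  0  1  2  2  2  2  2
 K  0  1  2  2  2  2  2
 Y  0  1  2  2  3  3  3
dp[5][6] = 3. One LCS (by backtracking along matches): XRY.

3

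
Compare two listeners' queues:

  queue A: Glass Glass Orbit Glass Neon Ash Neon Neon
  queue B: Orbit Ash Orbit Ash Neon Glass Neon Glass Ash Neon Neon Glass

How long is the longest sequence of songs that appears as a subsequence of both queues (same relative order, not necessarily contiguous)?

6

Pick Orbit at queue A[3]=queue B[3], Glass at queue A[4]=queue B[6], Neon at queue A[5]=queue B[7], Ash at queue A[6]=queue B[9], Neon at queue A[7]=queue B[10], Neon at queue A[8]=queue B[11]; all 6 songs appear in both, in order. The LCS DP gives dp[8][12] = 6, so this is optimal.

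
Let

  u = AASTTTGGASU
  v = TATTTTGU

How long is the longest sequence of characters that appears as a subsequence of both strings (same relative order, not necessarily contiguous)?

Match A at u[1]=v[2], then T at u[4]=v[4], then T at u[5]=v[5], then T at u[6]=v[6], then G at u[8]=v[7], then U at u[11]=v[8] — 6 characters in the same relative order in both. The LCS DP gives dp[11][8] = 6, so this is optimal.

6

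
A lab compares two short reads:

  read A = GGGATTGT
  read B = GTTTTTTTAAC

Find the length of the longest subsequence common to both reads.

4

Pick G (read A #1, read B #1) → T (read A #5, read B #6) → T (read A #6, read B #7) → T (read A #8, read B #8); all 4 bases appear in both, in order. Since dp[8][11] = 4, nothing longer is possible.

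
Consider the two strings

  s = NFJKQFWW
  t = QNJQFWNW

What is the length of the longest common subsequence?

Let dp[i][j] be the LCS length of the first i characters of s and the first j characters of t. dp[i][j] = dp[i-1][j-1]+1 when the i-th and j-th characters match, else max(dp[i-1][j], dp[i][j-1]).
    ·  Q  N  J  Q  F  W  N  W
 ·  0  0  0  0  0  0  0  0  0
 N  0  0  1  1  1  1  1  1  1
 F  0  0  1  1  1  2  2  2  2
 J  0  0  1  2  2  2  2  2  2
 K  0  0  1  2  2  2  2  2  2
 Q  0  1  1  2  3  3  3  3  3
 F  0  1  1  2  3  4  4  4  4
 W  0  1  1  2  3  4  5  5  5
 W  0  1  1  2  3  4  5  5  6
dp[8][8] = 6. One LCS (by backtracking along matches): NJQFWW.

6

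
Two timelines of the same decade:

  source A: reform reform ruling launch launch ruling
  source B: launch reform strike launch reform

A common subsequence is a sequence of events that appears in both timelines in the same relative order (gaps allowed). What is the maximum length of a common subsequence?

2

Match reform (source A #1, source B #2), then reform (source A #2, source B #5) — 2 events in the same relative order in both, and the DP table's final entry dp[6][5] is also 2, so no common subsequence is longer.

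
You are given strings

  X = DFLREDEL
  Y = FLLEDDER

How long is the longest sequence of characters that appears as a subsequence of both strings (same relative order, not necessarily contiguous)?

Taking F [2,1] → L [3,3] → E [5,4] → D [6,6] → E [7,7] gives a common subsequence of length 5, and the DP table's final entry dp[8][8] is also 5, so no common subsequence is longer.

5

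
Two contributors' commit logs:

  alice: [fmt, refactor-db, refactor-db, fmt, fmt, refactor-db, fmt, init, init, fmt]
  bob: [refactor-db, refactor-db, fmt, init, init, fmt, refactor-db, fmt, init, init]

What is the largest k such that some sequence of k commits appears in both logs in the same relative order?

8

One common subsequence of length 8: refactor-db (alice #2, bob #1), refactor-db (alice #3, bob #2), fmt (alice #4, bob #3), fmt (alice #5, bob #6), refactor-db (alice #6, bob #7), fmt (alice #7, bob #8), init (alice #8, bob #9), init (alice #9, bob #10). The LCS DP gives dp[10][10] = 8, so this is optimal.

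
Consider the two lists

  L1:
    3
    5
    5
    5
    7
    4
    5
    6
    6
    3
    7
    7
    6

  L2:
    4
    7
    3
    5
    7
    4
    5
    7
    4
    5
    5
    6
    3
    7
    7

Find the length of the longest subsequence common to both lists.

10

Pick 3 at L1[1]=L2[3]; then 5 at L1[2]=L2[4]; then 5 at L1[4]=L2[7]; then 7 at L1[5]=L2[8]; then 4 at L1[6]=L2[9]; then 5 at L1[7]=L2[11]; then 6 at L1[9]=L2[12]; then 3 at L1[10]=L2[13]; then 7 at L1[11]=L2[14]; then 7 at L1[12]=L2[15]; all 10 values appear in both, in order. The LCS DP gives dp[13][15] = 10, so this is optimal.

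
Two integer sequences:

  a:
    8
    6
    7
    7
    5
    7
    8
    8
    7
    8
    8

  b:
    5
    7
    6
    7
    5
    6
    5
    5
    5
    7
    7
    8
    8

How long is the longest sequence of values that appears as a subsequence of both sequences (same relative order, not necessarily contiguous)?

7

Let dp[i][j] be the LCS length of the first i values of a and the first j values of b. dp[i][j] = dp[i-1][j-1]+1 when the i-th and j-th values match, else max(dp[i-1][j], dp[i][j-1]).
    ·  5  7  6  7  5  6  5  5  5  7  7  8  8
 ·  0  0  0  0  0  0  0  0  0  0  0  0  0  0
 8  0  0  0  0  0  0  0  0  0  0  0  0  1  1
 6  0  0  0  1  1  1  1  1  1  1  1  1  1  1
 7  0  0  1  1  2  2  2  2  2  2  2  2  2  2
 7  0  0  1  1  2  2  2  2  2  2  3  3  3  3
 5  0  1  1  1  2  3  3  3  3  3  3  3  3  3
 7  0  1  2  2  2  3  3  3  3  3  4  4  4  4
 8  0  1  2  2  2  3  3  3  3  3  4  4  5  5
 8  0  1  2  2  2  3  3  3  3  3  4  4  5  6
 7  0  1  2  2  3  3  3  3  3  3  4  5  5  6
 8  0  1  2  2  3  3  3  3  3  3  4  5  6  6
 8  0  1  2  2  3  3  3  3  3  3  4  5  6  7
dp[11][13] = 7. One LCS (by backtracking along matches): 6, 7, 5, 7, 7, 8, 8.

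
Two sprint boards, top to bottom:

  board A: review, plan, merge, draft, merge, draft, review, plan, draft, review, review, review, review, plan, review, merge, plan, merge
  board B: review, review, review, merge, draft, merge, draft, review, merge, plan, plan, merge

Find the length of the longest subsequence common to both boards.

Taking review (board A #1, board B #3), merge (board A #3, board B #4), draft (board A #4, board B #5), merge (board A #5, board B #6), draft (board A #6, board B #7), review (board A #7, board B #8), plan (board A #14, board B #10), plan (board A #17, board B #11), merge (board A #18, board B #12) gives a common subsequence of length 9. The LCS DP gives dp[18][12] = 9, so this is optimal.

9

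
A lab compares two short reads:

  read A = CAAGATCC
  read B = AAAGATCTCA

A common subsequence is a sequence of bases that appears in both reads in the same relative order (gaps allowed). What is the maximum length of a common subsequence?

7

Let dp[i][j] be the LCS length of the first i bases of read A and the first j bases of read B. dp[i][j] = dp[i-1][j-1]+1 when the i-th and j-th bases match, else max(dp[i-1][j], dp[i][j-1]).
    ·  A  A  A  G  A  T  C  T  C  A
 ·  0  0  0  0  0  0  0  0  0  0  0
 C  0  0  0  0  0  0  0  1  1  1  1
 A  0  1  1  1  1  1  1  1  1  1  2
 A  0  1  2  2  2  2  2  2  2  2  2
 G  0  1  2  2  3  3  3  3  3  3  3
 A  0  1  2  3  3  4  4  4  4  4  4
 T  0  1  2  3  3  4  5  5  5  5  5
 C  0  1  2  3  3  4  5  6  6  6  6
 C  0  1  2  3  3  4  5  6  6  7  7
dp[8][10] = 7. One LCS (by backtracking along matches): AAGATCC.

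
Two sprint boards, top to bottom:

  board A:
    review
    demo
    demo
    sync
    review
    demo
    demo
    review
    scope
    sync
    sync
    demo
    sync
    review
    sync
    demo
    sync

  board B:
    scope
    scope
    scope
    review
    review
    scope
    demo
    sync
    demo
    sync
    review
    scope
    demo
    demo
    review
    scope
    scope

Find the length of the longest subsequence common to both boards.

Match review [1,5]; then demo [2,7]; then demo [3,9]; then sync [4,10]; then review [5,11]; then demo [6,13]; then demo [7,14]; then review [8,15]; then scope [9,17] — 9 tasks in the same relative order in both. Since dp[17][17] = 9, nothing longer is possible.

9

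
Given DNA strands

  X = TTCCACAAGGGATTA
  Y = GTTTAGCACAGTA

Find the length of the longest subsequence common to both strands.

One common subsequence of length 9: T (X #1, Y #3) → T (X #2, Y #4) → C (X #4, Y #7) → A (X #5, Y #8) → C (X #6, Y #9) → A (X #8, Y #10) → G (X #11, Y #11) → T (X #14, Y #12) → A (X #15, Y #13). Since dp[15][13] = 9, nothing longer is possible.

9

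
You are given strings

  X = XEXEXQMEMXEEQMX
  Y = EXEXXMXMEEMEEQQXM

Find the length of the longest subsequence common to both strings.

11

Pick X at X[1]=Y[2]; then E at X[2]=Y[3]; then X at X[3]=Y[5]; then X at X[5]=Y[7]; then M at X[7]=Y[8]; then E at X[8]=Y[10]; then M at X[9]=Y[11]; then E at X[11]=Y[12]; then E at X[12]=Y[13]; then Q at X[13]=Y[15]; then M at X[14]=Y[17]; all 11 characters appear in both, in order, and the DP table's final entry dp[15][17] is also 11, so no common subsequence is longer.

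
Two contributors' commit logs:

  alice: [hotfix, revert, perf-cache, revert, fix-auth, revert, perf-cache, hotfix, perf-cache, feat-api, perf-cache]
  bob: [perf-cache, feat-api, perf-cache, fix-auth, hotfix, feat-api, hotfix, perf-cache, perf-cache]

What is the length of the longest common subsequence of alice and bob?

Pick perf-cache at alice[3]=bob[3] → fix-auth at alice[5]=bob[4] → hotfix at alice[8]=bob[7] → perf-cache at alice[9]=bob[8] → perf-cache at alice[11]=bob[9]; all 5 commits appear in both, in order. The LCS DP gives dp[11][9] = 5, so this is optimal.

5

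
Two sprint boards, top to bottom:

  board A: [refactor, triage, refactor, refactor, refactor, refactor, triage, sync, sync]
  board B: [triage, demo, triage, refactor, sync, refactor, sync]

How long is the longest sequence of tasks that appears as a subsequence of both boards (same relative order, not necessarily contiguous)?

4

Pick triage [2,3], then refactor [3,4], then refactor [6,6], then sync [9,7]; all 4 tasks appear in both, in order. Since dp[9][7] = 4, nothing longer is possible.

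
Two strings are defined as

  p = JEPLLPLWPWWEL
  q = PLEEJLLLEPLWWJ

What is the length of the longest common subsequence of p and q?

7

Taking J at p[1]=q[5], L at p[4]=q[7], L at p[5]=q[8], P at p[6]=q[10], L at p[7]=q[11], W at p[8]=q[12], W at p[10]=q[13] gives a common subsequence of length 7. dp[13][14] = 7 confirms this is the maximum.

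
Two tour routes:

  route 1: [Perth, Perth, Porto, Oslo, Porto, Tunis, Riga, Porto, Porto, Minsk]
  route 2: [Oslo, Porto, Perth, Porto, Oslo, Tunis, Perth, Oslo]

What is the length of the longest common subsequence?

4

One common subsequence of length 4: Perth at route 1[2]=route 2[3]; then Porto at route 1[3]=route 2[4]; then Oslo at route 1[4]=route 2[5]; then Tunis at route 1[6]=route 2[6], and the DP table's final entry dp[10][8] is also 4, so no common subsequence is longer.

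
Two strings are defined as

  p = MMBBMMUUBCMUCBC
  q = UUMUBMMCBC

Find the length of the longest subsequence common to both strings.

7

One common subsequence of length 7: M [1,3], B [4,5], M [6,6], M [11,7], C [13,8], B [14,9], C [15,10], and the DP table's final entry dp[15][10] is also 7, so no common subsequence is longer.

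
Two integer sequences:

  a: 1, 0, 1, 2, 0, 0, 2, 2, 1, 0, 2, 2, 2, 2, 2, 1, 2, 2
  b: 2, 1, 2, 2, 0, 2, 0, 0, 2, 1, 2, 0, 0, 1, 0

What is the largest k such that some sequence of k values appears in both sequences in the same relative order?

Taking 1 [1,2]; then 0 [2,5]; then 2 [4,6]; then 0 [5,7]; then 0 [6,8]; then 2 [7,9]; then 2 [8,11]; then 1 [9,14]; then 0 [10,15] gives a common subsequence of length 9. Since dp[18][15] = 9, nothing longer is possible.

9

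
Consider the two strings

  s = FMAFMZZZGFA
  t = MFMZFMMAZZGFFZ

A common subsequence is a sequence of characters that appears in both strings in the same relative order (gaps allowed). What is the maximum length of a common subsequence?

8

Match F (s #1, t #2) → M (s #2, t #3) → F (s #4, t #5) → M (s #5, t #7) → Z (s #7, t #9) → Z (s #8, t #10) → G (s #9, t #11) → F (s #10, t #13) — 8 characters in the same relative order in both. dp[11][14] = 8 confirms this is the maximum.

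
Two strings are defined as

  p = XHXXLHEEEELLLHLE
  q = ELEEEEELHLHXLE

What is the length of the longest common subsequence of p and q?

One common subsequence of length 10: L at p[5]=q[2], E at p[7]=q[4], E at p[8]=q[5], E at p[9]=q[6], E at p[10]=q[7], L at p[11]=q[8], L at p[13]=q[10], H at p[14]=q[11], L at p[15]=q[13], E at p[16]=q[14]. dp[16][14] = 10 confirms this is the maximum.

10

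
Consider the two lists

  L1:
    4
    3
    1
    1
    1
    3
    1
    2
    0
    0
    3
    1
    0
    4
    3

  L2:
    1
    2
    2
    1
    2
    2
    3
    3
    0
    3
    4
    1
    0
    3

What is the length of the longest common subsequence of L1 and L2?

8

Match 1 at L1[3]=L2[1]; then 1 at L1[4]=L2[4]; then 3 at L1[6]=L2[8]; then 0 at L1[10]=L2[9]; then 3 at L1[11]=L2[10]; then 1 at L1[12]=L2[12]; then 0 at L1[13]=L2[13]; then 3 at L1[15]=L2[14] — 8 values in the same relative order in both. Since dp[15][14] = 8, nothing longer is possible.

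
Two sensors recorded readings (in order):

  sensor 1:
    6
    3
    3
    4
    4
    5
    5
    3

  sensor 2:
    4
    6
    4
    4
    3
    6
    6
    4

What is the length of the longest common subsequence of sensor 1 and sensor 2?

Let dp[i][j] be the LCS length of the first i values of sensor 1 and the first j values of sensor 2. dp[i][j] = dp[i-1][j-1]+1 when the i-th and j-th values match, else max(dp[i-1][j], dp[i][j-1]).
    ·  4  6  4  4  3  6  6  4
 ·  0  0  0  0  0  0  0  0  0
 6  0  0  1  1  1  1  1  1  1
 3  0  0  1  1  1  2  2  2  2
 3  0  0  1  1  1  2  2  2  2
 4  0  1  1  2  2  2  2  2  3
 4  0  1  1  2  3  3  3  3  3
 5  0  1  1  2  3  3  3  3  3
 5  0  1  1  2  3  3  3  3  3
 3  0  1  1  2  3  4  4  4  4
dp[8][8] = 4. One LCS (by backtracking along matches): 6, 4, 4, 3.

4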